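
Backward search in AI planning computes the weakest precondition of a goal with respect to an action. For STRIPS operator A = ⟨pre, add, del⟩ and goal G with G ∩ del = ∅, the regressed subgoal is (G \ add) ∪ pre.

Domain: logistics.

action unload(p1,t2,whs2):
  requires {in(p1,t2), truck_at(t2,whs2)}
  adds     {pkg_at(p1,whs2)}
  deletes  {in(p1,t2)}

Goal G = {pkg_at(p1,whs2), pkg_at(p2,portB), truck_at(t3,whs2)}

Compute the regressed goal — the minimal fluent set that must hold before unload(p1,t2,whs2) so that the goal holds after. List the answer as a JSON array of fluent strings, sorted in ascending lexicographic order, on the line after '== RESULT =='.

Compute (G \ add) ∪ pre:
  G ∩ del = {}  (empty — regression defined)
  G \ add = {pkg_at(p1,whs2), pkg_at(p2,portB), truck_at(t3,whs2)} \ {pkg_at(p1,whs2)} = {pkg_at(p2,portB), truck_at(t3,whs2)}
  ∪ pre   = {pkg_at(p2,portB), truck_at(t3,whs2)} ∪ {in(p1,t2), truck_at(t2,whs2)}
          = {in(p1,t2), pkg_at(p2,portB), truck_at(t2,whs2), truck_at(t3,whs2)}

== RESULT ==
["in(p1,t2)", "pkg_at(p2,portB)", "truck_at(t2,whs2)", "truck_at(t3,whs2)"]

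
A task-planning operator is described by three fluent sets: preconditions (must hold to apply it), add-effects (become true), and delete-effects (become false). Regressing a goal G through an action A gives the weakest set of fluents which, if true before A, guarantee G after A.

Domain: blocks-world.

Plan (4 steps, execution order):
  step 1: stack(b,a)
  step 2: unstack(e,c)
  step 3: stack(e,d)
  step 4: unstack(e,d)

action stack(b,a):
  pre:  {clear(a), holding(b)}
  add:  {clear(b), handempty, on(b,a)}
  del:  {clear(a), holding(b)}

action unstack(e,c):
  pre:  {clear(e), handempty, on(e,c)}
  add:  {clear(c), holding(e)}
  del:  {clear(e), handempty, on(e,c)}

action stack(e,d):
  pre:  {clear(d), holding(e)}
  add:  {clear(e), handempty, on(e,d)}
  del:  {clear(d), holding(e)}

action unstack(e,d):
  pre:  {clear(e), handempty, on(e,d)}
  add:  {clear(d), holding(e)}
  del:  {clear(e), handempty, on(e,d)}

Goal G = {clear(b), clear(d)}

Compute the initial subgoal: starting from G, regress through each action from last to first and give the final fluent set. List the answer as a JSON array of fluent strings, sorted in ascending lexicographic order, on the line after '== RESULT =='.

Regress step by step:
  through step 4 (unstack(e,d)): drop {clear(d)}, keep {clear(b)}, require {clear(e), handempty, on(e,d)}
    → {clear(b), clear(e), handempty, on(e,d)}
  through step 3 (stack(e,d)): drop {clear(e), handempty, on(e,d)}, keep {clear(b)}, require {clear(d), holding(e)}
    → {clear(b), clear(d), holding(e)}
  through step 2 (unstack(e,c)): drop {holding(e)}, keep {clear(b), clear(d)}, require {clear(e), handempty, on(e,c)}
    → {clear(b), clear(d), clear(e), handempty, on(e,c)}
  through step 1 (stack(b,a)): drop {clear(b), handempty}, keep {clear(d), clear(e), on(e,c)}, require {clear(a), holding(b)}
    → {clear(a), clear(d), clear(e), holding(b), on(e,c)}

== RESULT ==
["clear(a)", "clear(d)", "clear(e)", "holding(b)", "on(e,c)"]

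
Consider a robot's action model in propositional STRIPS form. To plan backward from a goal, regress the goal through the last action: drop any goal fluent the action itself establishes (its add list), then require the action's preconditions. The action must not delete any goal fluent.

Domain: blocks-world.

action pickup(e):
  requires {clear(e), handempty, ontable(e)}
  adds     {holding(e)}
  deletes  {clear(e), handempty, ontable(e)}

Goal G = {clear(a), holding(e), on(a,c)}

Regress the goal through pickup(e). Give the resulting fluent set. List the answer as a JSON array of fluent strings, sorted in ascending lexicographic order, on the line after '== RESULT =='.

Regress:
  G ∩ del = {}  (empty — regression defined)
  G \ add = {clear(a), holding(e), on(a,c)} \ {holding(e)} = {clear(a), on(a,c)}
  ∪ pre   = {clear(a), on(a,c)} ∪ {clear(e), handempty, ontable(e)}
          = {clear(a), clear(e), handempty, on(a,c), ontable(e)}

== RESULT ==
["clear(a)", "clear(e)", "handempty", "on(a,c)", "ontable(e)"]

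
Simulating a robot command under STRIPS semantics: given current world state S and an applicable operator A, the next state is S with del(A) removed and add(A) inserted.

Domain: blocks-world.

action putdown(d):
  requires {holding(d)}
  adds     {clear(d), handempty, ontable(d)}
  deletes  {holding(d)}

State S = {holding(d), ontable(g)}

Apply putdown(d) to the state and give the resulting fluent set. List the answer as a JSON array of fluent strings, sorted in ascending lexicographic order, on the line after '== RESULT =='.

Progress:
  pre ⊆ S: {holding(d)} ⊆ S  — applicable
  S \ del = {ontable(g)}
  ∪ add   = {clear(d), handempty, ontable(d), ontable(g)}

== RESULT ==
["clear(d)", "handempty", "ontable(d)", "ontable(g)"]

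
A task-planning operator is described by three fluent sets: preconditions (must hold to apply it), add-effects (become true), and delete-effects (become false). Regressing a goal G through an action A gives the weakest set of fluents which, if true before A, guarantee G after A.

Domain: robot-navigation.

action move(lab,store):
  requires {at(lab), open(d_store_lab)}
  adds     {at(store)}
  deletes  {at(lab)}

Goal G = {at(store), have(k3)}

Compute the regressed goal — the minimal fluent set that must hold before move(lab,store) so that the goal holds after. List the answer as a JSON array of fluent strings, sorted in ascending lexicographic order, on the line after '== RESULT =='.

Compute (G \ add) ∪ pre:
  G ∩ del = {}  (empty — regression defined)
  G \ add = {at(store), have(k3)} \ {at(store)} = {have(k3)}
  ∪ pre   = {have(k3)} ∪ {at(lab), open(d_store_lab)}
          = {at(lab), have(k3), open(d_store_lab)}

== RESULT ==
["at(lab)", "have(k3)", "open(d_store_lab)"]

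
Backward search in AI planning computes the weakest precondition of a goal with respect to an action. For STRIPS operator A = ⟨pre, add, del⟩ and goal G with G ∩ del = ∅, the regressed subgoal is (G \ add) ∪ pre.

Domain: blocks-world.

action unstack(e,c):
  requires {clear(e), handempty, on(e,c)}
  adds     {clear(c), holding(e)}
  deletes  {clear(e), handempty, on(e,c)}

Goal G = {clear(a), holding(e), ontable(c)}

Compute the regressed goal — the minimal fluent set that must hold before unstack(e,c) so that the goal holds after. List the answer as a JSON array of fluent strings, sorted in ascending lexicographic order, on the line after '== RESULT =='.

Compute (G \ add) ∪ pre:
  G ∩ del = {}  (empty — regression defined)
  G \ add = {clear(a), holding(e), ontable(c)} \ {clear(c), holding(e)} = {clear(a), ontable(c)}
  ∪ pre   = {clear(a), ontable(c)} ∪ {clear(e), handempty, on(e,c)}
          = {clear(a), clear(e), handempty, on(e,c), ontable(c)}

== RESULT ==
["clear(a)", "clear(e)", "handempty", "on(e,c)", "ontable(c)"]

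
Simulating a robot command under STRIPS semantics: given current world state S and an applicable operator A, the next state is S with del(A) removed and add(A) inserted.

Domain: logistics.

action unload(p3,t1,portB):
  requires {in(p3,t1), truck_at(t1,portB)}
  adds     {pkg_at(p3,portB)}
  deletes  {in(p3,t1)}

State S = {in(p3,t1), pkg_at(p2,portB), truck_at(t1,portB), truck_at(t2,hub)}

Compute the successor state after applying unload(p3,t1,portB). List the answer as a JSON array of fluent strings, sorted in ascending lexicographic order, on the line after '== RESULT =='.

Progress:
  pre ⊆ S: {in(p3,t1), truck_at(t1,portB)} ⊆ S  — applicable
  S \ del = {pkg_at(p2,portB), truck_at(t1,portB), truck_at(t2,hub)}
  ∪ add   = {pkg_at(p2,portB), pkg_at(p3,portB), truck_at(t1,portB), truck_at(t2,hub)}

== RESULT ==
["pkg_at(p2,portB)", "pkg_at(p3,portB)", "truck_at(t1,portB)", "truck_at(t2,hub)"]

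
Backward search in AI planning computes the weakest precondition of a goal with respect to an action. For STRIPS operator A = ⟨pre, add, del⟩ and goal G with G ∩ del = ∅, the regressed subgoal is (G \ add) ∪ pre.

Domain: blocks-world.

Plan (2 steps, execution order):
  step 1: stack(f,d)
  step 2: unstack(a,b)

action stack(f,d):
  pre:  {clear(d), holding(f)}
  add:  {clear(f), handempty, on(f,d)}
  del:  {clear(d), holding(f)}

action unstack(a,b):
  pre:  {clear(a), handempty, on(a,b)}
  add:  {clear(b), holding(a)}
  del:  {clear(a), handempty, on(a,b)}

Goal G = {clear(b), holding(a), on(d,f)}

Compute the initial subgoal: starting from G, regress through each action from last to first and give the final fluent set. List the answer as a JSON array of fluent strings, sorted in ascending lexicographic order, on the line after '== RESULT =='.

Work backward from the goal:
  through step 2 (unstack(a,b)): drop {clear(b), holding(a)}, keep {on(d,f)}, require {clear(a), handempty, on(a,b)}
    → {clear(a), handempty, on(a,b), on(d,f)}
  through step 1 (stack(f,d)): drop {handempty}, keep {clear(a), on(a,b), on(d,f)}, require {clear(d), holding(f)}
    → {clear(a), clear(d), holding(f), on(a,b), on(d,f)}

== RESULT ==
["clear(a)", "clear(d)", "holding(f)", "on(a,b)", "on(d,f)"]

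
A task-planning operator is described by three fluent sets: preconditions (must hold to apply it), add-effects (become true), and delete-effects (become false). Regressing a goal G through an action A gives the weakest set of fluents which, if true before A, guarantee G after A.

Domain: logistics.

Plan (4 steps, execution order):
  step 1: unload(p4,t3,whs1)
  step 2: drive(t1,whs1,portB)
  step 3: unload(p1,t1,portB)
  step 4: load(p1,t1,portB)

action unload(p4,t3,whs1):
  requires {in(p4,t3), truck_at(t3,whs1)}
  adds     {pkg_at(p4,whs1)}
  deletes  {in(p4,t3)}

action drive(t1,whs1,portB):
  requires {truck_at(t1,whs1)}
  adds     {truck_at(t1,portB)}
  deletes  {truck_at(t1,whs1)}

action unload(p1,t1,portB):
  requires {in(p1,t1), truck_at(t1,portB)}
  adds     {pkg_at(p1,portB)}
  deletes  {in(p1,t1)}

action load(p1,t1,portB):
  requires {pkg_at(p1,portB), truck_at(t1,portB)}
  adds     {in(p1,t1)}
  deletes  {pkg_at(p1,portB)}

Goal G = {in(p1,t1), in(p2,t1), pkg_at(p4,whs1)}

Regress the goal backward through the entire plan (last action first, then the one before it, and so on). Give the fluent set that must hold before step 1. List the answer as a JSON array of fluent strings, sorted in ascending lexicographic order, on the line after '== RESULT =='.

Work backward from the goal:
  through step 4 (load(p1,t1,portB)): drop {in(p1,t1)}, keep {in(p2,t1), pkg_at(p4,whs1)}, require {pkg_at(p1,portB), truck_at(t1,portB)}
    → {in(p2,t1), pkg_at(p1,portB), pkg_at(p4,whs1), truck_at(t1,portB)}
  through step 3 (unload(p1,t1,portB)): drop {pkg_at(p1,portB)}, keep {in(p2,t1), pkg_at(p4,whs1), truck_at(t1,portB)}, require {in(p1,t1), truck_at(t1,portB)}
    → {in(p1,t1), in(p2,t1), pkg_at(p4,whs1), truck_at(t1,portB)}
  through step 2 (drive(t1,whs1,portB)): drop {truck_at(t1,portB)}, keep {in(p1,t1), in(p2,t1), pkg_at(p4,whs1)}, require {truck_at(t1,whs1)}
    → {in(p1,t1), in(p2,t1), pkg_at(p4,whs1), truck_at(t1,whs1)}
  through step 1 (unload(p4,t3,whs1)): drop {pkg_at(p4,whs1)}, keep {in(p1,t1), in(p2,t1), truck_at(t1,whs1)}, require {in(p4,t3), truck_at(t3,whs1)}
    → {in(p1,t1), in(p2,t1), in(p4,t3), truck_at(t1,whs1), truck_at(t3,whs1)}

== RESULT ==
["in(p1,t1)", "in(p2,t1)", "in(p4,t3)", "truck_at(t1,whs1)", "truck_at(t3,whs1)"]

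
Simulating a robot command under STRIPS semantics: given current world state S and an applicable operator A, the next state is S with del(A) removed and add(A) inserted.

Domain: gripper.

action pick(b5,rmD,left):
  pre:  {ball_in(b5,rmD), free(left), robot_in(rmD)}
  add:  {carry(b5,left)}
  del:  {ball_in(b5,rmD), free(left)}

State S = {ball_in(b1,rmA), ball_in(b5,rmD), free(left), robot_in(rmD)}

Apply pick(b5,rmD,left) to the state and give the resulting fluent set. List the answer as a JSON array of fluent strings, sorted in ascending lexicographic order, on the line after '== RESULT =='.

Progress:
  pre ⊆ S: {ball_in(b5,rmD), free(left), robot_in(rmD)} ⊆ S  — applicable
  S \ del = {ball_in(b1,rmA), robot_in(rmD)}
  ∪ add   = {ball_in(b1,rmA), carry(b5,left), robot_in(rmD)}

== RESULT ==
["ball_in(b1,rmA)", "carry(b5,left)", "robot_in(rmD)"]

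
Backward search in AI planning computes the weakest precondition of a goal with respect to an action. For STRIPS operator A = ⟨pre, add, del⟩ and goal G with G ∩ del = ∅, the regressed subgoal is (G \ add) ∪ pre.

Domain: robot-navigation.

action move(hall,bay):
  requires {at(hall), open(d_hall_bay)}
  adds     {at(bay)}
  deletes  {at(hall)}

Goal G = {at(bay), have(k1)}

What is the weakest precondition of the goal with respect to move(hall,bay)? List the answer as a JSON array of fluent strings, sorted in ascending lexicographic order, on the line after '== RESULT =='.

Compute (G \ add) ∪ pre:
  G ∩ del = {}  (empty — regression defined)
  G \ add = {at(bay), have(k1)} \ {at(bay)} = {have(k1)}
  ∪ pre   = {have(k1)} ∪ {at(hall), open(d_hall_bay)}
          = {at(hall), have(k1), open(d_hall_bay)}

== RESULT ==
["at(hall)", "have(k1)", "open(d_hall_bay)"]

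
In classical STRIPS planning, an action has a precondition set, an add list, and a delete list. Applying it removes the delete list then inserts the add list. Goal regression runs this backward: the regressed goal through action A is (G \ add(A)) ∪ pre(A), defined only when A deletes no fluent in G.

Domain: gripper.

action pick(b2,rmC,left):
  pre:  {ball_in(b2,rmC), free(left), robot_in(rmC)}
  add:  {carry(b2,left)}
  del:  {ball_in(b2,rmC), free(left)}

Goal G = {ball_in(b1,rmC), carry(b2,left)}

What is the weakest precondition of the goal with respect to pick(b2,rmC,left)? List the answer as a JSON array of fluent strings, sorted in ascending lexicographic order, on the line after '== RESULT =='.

Regress:
  G ∩ del = {}  (empty — regression defined)
  G \ add = {ball_in(b1,rmC), carry(b2,left)} \ {carry(b2,left)} = {ball_in(b1,rmC)}
  ∪ pre   = {ball_in(b1,rmC)} ∪ {ball_in(b2,rmC), free(left), robot_in(rmC)}
          = {ball_in(b1,rmC), ball_in(b2,rmC), free(left), robot_in(rmC)}

== RESULT ==
["ball_in(b1,rmC)", "ball_in(b2,rmC)", "free(left)", "robot_in(rmC)"]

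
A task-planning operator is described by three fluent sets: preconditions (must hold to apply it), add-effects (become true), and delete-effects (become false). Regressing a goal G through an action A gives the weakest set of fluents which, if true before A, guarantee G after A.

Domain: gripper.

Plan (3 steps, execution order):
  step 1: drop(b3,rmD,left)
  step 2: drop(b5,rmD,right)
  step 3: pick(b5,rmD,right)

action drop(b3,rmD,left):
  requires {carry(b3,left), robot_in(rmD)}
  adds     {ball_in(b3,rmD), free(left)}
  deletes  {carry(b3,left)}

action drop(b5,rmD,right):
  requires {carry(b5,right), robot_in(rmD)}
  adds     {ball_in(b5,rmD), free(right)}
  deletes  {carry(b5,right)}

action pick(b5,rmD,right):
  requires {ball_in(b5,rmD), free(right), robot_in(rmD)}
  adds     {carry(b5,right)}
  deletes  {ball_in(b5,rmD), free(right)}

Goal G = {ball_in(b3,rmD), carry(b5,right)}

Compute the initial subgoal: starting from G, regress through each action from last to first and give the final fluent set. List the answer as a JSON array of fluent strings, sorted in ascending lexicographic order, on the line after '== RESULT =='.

Regress step by step:
  through step 3 (pick(b5,rmD,right)): drop {carry(b5,right)}, keep {ball_in(b3,rmD)}, require {ball_in(b5,rmD), free(right), robot_in(rmD)}
    → {ball_in(b3,rmD), ball_in(b5,rmD), free(right), robot_in(rmD)}
  through step 2 (drop(b5,rmD,right)): drop {ball_in(b5,rmD), free(right)}, keep {ball_in(b3,rmD), robot_in(rmD)}, require {carry(b5,right), robot_in(rmD)}
    → {ball_in(b3,rmD), carry(b5,right), robot_in(rmD)}
  through step 1 (drop(b3,rmD,left)): drop {ball_in(b3,rmD)}, keep {carry(b5,right), robot_in(rmD)}, require {carry(b3,left), robot_in(rmD)}
    → {carry(b3,left), carry(b5,right), robot_in(rmD)}

== RESULT ==
["carry(b3,left)", "carry(b5,right)", "robot_in(rmD)"]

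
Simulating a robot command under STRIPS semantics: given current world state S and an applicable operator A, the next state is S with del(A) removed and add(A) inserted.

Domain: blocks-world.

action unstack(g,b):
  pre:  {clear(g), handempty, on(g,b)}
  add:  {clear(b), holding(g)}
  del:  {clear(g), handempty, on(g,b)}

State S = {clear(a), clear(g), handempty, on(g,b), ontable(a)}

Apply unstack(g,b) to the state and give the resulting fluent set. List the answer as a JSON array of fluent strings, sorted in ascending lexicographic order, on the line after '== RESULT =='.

Progress:
  pre ⊆ S: {clear(g), handempty, on(g,b)} ⊆ S  — applicable
  S \ del = {clear(a), ontable(a)}
  ∪ add   = {clear(a), clear(b), holding(g), ontable(a)}

== RESULT ==
["clear(a)", "clear(b)", "holding(g)", "ontable(a)"]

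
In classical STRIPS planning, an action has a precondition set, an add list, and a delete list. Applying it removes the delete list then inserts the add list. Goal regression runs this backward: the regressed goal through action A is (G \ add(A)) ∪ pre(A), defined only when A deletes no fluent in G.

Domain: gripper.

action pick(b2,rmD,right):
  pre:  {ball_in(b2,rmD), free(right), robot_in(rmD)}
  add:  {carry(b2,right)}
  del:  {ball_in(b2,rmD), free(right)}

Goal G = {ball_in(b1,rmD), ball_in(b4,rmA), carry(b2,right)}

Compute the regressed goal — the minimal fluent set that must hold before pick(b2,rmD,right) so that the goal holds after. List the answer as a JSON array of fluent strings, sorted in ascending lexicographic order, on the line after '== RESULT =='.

Compute (G \ add) ∪ pre:
  G ∩ del = {}  (empty — regression defined)
  G \ add = {ball_in(b1,rmD), ball_in(b4,rmA), carry(b2,right)} \ {carry(b2,right)} = {ball_in(b1,rmD), ball_in(b4,rmA)}
  ∪ pre   = {ball_in(b1,rmD), ball_in(b4,rmA)} ∪ {ball_in(b2,rmD), free(right), robot_in(rmD)}
          = {ball_in(b1,rmD), ball_in(b2,rmD), ball_in(b4,rmA), free(right), robot_in(rmD)}

== RESULT ==
["ball_in(b1,rmD)", "ball_in(b2,rmD)", "ball_in(b4,rmA)", "free(right)", "robot_in(rmD)"]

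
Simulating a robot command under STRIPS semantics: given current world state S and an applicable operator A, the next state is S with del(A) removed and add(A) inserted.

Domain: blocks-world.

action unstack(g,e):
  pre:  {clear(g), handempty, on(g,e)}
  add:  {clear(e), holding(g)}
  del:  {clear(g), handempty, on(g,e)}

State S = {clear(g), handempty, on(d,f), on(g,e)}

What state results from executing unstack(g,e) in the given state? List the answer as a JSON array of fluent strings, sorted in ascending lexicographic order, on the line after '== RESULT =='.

Progress:
  pre ⊆ S: {clear(g), handempty, on(g,e)} ⊆ S  — applicable
  S \ del = {on(d,f)}
  ∪ add   = {clear(e), holding(g), on(d,f)}

== RESULT ==
["clear(e)", "holding(g)", "on(d,f)"]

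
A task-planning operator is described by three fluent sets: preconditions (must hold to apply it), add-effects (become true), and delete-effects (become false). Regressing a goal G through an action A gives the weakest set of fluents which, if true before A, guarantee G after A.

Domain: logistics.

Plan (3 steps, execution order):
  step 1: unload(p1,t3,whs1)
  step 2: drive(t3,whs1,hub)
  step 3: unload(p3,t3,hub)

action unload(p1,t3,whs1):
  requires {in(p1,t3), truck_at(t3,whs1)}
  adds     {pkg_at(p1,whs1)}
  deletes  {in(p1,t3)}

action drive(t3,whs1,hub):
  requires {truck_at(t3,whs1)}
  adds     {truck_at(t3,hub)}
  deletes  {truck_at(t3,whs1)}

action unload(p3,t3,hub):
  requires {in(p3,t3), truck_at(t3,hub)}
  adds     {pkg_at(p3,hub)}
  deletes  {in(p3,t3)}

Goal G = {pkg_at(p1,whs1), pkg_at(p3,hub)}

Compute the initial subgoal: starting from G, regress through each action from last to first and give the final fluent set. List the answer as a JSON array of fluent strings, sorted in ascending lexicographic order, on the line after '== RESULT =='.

Regress step by step:
  through step 3 (unload(p3,t3,hub)): drop {pkg_at(p3,hub)}, keep {pkg_at(p1,whs1)}, require {in(p3,t3), truck_at(t3,hub)}
    → {in(p3,t3), pkg_at(p1,whs1), truck_at(t3,hub)}
  through step 2 (drive(t3,whs1,hub)): drop {truck_at(t3,hub)}, keep {in(p3,t3), pkg_at(p1,whs1)}, require {truck_at(t3,whs1)}
    → {in(p3,t3), pkg_at(p1,whs1), truck_at(t3,whs1)}
  through step 1 (unload(p1,t3,whs1)): drop {pkg_at(p1,whs1)}, keep {in(p3,t3), truck_at(t3,whs1)}, require {in(p1,t3), truck_at(t3,whs1)}
    → {in(p1,t3), in(p3,t3), truck_at(t3,whs1)}

== RESULT ==
["in(p1,t3)", "in(p3,t3)", "truck_at(t3,whs1)"]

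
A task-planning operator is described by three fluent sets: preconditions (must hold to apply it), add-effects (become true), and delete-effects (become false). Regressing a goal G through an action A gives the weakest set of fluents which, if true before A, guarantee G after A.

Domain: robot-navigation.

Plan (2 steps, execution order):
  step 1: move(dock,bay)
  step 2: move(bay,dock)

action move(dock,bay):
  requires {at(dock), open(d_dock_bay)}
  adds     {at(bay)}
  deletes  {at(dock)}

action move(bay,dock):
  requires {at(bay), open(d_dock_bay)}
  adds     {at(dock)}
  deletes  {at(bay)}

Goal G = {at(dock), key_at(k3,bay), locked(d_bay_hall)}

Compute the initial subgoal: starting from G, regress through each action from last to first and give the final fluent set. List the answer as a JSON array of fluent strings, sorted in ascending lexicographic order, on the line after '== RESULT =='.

Work backward from the goal:
  through step 2 (move(bay,dock)): drop {at(dock)}, keep {key_at(k3,bay), locked(d_bay_hall)}, require {at(bay), open(d_dock_bay)}
    → {at(bay), key_at(k3,bay), locked(d_bay_hall), open(d_dock_bay)}
  through step 1 (move(dock,bay)): drop {at(bay)}, keep {key_at(k3,bay), locked(d_bay_hall), open(d_dock_bay)}, require {at(dock), open(d_dock_bay)}
    → {at(dock), key_at(k3,bay), locked(d_bay_hall), open(d_dock_bay)}

== RESULT ==
["at(dock)", "key_at(k3,bay)", "locked(d_bay_hall)", "open(d_dock_bay)"]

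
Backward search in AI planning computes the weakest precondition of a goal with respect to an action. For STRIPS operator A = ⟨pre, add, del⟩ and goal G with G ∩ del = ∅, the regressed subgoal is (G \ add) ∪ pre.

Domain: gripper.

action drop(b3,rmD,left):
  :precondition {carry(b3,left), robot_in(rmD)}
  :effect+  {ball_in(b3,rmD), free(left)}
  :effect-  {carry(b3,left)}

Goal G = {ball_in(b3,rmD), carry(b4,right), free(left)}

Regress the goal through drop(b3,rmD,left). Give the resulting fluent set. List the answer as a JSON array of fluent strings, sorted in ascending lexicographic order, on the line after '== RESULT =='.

Compute (G \ add) ∪ pre:
  G ∩ del = {}  (empty — regression defined)
  G \ add = {ball_in(b3,rmD), carry(b4,right), free(left)} \ {ball_in(b3,rmD), free(left)} = {carry(b4,right)}
  ∪ pre   = {carry(b4,right)} ∪ {carry(b3,left), robot_in(rmD)}
          = {carry(b3,left), carry(b4,right), robot_in(rmD)}

== RESULT ==
["carry(b3,left)", "carry(b4,right)", "robot_in(rmD)"]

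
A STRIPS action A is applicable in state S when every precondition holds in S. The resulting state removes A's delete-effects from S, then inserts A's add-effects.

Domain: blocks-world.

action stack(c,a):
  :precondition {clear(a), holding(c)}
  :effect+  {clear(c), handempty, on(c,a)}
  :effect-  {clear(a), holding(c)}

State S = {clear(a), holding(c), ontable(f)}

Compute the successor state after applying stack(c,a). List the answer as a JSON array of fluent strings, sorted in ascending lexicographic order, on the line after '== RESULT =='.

Progress:
  pre ⊆ S: {clear(a), holding(c)} ⊆ S  — applicable
  S \ del = {ontable(f)}
  ∪ add   = {clear(c), handempty, on(c,a), ontable(f)}

== RESULT ==
["clear(c)", "handempty", "on(c,a)", "ontable(f)"]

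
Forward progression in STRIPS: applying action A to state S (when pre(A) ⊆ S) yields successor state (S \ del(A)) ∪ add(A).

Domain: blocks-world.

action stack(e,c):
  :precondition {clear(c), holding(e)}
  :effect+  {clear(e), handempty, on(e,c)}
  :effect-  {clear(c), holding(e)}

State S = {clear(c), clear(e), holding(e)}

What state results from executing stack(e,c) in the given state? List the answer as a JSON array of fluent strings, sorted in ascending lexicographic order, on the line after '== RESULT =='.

Compute (S \ del) ∪ add:
  pre ⊆ S: {clear(c), holding(e)} ⊆ S  — applicable
  S \ del = {clear(e)}
  ∪ add   = {clear(e), handempty, on(e,c)}

== RESULT ==
["clear(e)", "handempty", "on(e,c)"]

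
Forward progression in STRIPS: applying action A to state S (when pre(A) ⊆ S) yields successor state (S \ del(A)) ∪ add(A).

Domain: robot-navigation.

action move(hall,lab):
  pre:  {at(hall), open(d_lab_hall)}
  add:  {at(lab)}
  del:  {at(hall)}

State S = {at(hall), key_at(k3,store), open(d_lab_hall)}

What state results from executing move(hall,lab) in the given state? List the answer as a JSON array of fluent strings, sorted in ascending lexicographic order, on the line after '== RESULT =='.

Compute (S \ del) ∪ add:
  pre ⊆ S: {at(hall), open(d_lab_hall)} ⊆ S  — applicable
  S \ del = {key_at(k3,store), open(d_lab_hall)}
  ∪ add   = {at(lab), key_at(k3,store), open(d_lab_hall)}

== RESULT ==
["at(lab)", "key_at(k3,store)", "open(d_lab_hall)"]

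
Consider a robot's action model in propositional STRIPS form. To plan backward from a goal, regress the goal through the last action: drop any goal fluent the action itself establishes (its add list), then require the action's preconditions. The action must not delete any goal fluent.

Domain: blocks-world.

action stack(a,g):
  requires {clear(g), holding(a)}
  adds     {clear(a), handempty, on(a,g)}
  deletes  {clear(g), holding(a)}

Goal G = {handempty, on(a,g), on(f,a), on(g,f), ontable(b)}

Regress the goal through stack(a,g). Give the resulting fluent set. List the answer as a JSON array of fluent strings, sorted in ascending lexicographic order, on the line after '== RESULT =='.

Compute (G \ add) ∪ pre:
  G ∩ del = {}  (empty — regression defined)
  G \ add = {handempty, on(a,g), on(f,a), on(g,f), ontable(b)} \ {clear(a), handempty, on(a,g)} = {on(f,a), on(g,f), ontable(b)}
  ∪ pre   = {on(f,a), on(g,f), ontable(b)} ∪ {clear(g), holding(a)}
          = {clear(g), holding(a), on(f,a), on(g,f), ontable(b)}

== RESULT ==
["clear(g)", "holding(a)", "on(f,a)", "on(g,f)", "ontable(b)"]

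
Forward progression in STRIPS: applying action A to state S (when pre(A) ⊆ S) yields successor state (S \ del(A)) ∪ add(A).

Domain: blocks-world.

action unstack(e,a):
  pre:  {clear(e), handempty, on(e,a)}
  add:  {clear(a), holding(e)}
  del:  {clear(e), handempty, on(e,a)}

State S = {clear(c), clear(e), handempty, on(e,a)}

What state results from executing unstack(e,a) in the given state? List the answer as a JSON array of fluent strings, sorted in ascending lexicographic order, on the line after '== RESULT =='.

Progress:
  pre ⊆ S: {clear(e), handempty, on(e,a)} ⊆ S  — applicable
  S \ del = {clear(c)}
  ∪ add   = {clear(a), clear(c), holding(e)}

== RESULT ==
["clear(a)", "clear(c)", "holding(e)"]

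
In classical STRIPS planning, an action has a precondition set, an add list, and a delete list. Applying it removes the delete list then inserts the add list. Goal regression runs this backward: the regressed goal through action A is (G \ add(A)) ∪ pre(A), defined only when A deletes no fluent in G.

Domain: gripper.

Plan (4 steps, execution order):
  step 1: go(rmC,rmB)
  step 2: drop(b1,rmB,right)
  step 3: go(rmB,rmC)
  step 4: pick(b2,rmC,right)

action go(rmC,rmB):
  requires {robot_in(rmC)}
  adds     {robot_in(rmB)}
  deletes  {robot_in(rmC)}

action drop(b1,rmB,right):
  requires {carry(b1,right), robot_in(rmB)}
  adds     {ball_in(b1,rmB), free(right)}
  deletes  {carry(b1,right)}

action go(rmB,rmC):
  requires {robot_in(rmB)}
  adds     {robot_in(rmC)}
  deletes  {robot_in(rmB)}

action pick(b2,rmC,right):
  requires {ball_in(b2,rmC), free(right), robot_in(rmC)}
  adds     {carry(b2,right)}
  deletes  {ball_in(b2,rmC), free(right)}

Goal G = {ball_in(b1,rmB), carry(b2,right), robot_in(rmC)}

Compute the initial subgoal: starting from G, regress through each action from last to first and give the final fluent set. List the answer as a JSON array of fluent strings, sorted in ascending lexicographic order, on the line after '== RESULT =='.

Regress step by step:
  through step 4 (pick(b2,rmC,right)): drop {carry(b2,right)}, keep {ball_in(b1,rmB), robot_in(rmC)}, require {ball_in(b2,rmC), free(right), robot_in(rmC)}
    → {ball_in(b1,rmB), ball_in(b2,rmC), free(right), robot_in(rmC)}
  through step 3 (go(rmB,rmC)): drop {robot_in(rmC)}, keep {ball_in(b1,rmB), ball_in(b2,rmC), free(right)}, require {robot_in(rmB)}
    → {ball_in(b1,rmB), ball_in(b2,rmC), free(right), robot_in(rmB)}
  through step 2 (drop(b1,rmB,right)): drop {ball_in(b1,rmB), free(right)}, keep {ball_in(b2,rmC), robot_in(rmB)}, require {carry(b1,right), robot_in(rmB)}
    → {ball_in(b2,rmC), carry(b1,right), robot_in(rmB)}
  through step 1 (go(rmC,rmB)): drop {robot_in(rmB)}, keep {ball_in(b2,rmC), carry(b1,right)}, require {robot_in(rmC)}
    → {ball_in(b2,rmC), carry(b1,right), robot_in(rmC)}

== RESULT ==
["ball_in(b2,rmC)", "carry(b1,right)", "robot_in(rmC)"]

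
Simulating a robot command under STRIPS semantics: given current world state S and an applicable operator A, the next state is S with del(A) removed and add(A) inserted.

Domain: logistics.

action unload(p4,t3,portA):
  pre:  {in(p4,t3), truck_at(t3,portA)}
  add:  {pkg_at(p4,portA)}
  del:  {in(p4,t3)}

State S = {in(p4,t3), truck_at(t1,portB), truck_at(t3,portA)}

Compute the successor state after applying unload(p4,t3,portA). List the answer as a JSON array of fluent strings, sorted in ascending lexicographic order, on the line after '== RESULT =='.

Progress:
  pre ⊆ S: {in(p4,t3), truck_at(t3,portA)} ⊆ S  — applicable
  S \ del = {truck_at(t1,portB), truck_at(t3,portA)}
  ∪ add   = {pkg_at(p4,portA), truck_at(t1,portB), truck_at(t3,portA)}

== RESULT ==
["pkg_at(p4,portA)", "truck_at(t1,portB)", "truck_at(t3,portA)"]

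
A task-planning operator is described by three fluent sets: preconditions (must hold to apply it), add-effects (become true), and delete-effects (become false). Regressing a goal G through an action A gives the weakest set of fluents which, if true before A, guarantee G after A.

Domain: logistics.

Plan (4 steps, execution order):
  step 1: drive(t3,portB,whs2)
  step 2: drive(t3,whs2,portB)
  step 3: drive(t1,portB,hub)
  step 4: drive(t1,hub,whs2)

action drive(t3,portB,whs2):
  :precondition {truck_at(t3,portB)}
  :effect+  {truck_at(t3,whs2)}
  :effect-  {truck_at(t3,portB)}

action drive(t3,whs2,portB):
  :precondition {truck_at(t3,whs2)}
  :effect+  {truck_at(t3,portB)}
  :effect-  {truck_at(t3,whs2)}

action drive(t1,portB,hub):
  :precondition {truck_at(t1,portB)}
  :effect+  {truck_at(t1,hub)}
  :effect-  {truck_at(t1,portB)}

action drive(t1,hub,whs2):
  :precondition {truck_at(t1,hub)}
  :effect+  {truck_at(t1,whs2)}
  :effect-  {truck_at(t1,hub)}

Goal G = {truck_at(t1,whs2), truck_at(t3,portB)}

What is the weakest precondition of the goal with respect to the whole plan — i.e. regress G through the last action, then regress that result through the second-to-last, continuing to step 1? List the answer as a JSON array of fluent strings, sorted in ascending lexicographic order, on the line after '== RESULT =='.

Work backward from the goal:
  through step 4 (drive(t1,hub,whs2)): drop {truck_at(t1,whs2)}, keep {truck_at(t3,portB)}, require {truck_at(t1,hub)}
    → {truck_at(t1,hub), truck_at(t3,portB)}
  through step 3 (drive(t1,portB,hub)): drop {truck_at(t1,hub)}, keep {truck_at(t3,portB)}, require {truck_at(t1,portB)}
    → {truck_at(t1,portB), truck_at(t3,portB)}
  through step 2 (drive(t3,whs2,portB)): drop {truck_at(t3,portB)}, keep {truck_at(t1,portB)}, require {truck_at(t3,whs2)}
    → {truck_at(t1,portB), truck_at(t3,whs2)}
  through step 1 (drive(t3,portB,whs2)): drop {truck_at(t3,whs2)}, keep {truck_at(t1,portB)}, require {truck_at(t3,portB)}
    → {truck_at(t1,portB), truck_at(t3,portB)}

== RESULT ==
["truck_at(t1,portB)", "truck_at(t3,portB)"]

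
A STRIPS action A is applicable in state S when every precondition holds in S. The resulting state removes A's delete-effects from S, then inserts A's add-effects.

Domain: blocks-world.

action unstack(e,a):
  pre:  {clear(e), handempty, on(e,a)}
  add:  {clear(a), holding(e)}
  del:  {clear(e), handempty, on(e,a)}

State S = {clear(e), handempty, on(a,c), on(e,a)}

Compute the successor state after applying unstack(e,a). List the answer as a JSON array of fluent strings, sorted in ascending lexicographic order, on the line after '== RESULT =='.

Compute (S \ del) ∪ add:
  pre ⊆ S: {clear(e), handempty, on(e,a)} ⊆ S  — applicable
  S \ del = {on(a,c)}
  ∪ add   = {clear(a), holding(e), on(a,c)}

== RESULT ==
["clear(a)", "holding(e)", "on(a,c)"]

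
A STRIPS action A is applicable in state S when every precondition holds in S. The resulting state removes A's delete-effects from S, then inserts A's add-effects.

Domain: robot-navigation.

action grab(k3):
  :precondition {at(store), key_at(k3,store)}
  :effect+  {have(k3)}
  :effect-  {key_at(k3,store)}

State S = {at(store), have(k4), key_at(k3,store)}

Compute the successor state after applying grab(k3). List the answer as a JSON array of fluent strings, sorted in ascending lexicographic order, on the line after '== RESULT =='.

Progress:
  pre ⊆ S: {at(store), key_at(k3,store)} ⊆ S  — applicable
  S \ del = {at(store), have(k4)}
  ∪ add   = {at(store), have(k3), have(k4)}

== RESULT ==
["at(store)", "have(k3)", "have(k4)"]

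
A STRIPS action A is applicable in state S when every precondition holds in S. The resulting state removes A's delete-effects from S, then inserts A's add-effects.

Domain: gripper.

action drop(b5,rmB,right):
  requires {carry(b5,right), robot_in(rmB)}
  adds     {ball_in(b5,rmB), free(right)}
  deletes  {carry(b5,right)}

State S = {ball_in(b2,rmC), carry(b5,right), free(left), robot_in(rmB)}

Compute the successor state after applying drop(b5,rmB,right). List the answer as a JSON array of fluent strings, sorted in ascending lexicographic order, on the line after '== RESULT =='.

Compute (S \ del) ∪ add:
  pre ⊆ S: {carry(b5,right), robot_in(rmB)} ⊆ S  — applicable
  S \ del = {ball_in(b2,rmC), free(left), robot_in(rmB)}
  ∪ add   = {ball_in(b2,rmC), ball_in(b5,rmB), free(left), free(right), robot_in(rmB)}

== RESULT ==
["ball_in(b2,rmC)", "ball_in(b5,rmB)", "free(left)", "free(right)", "robot_in(rmB)"]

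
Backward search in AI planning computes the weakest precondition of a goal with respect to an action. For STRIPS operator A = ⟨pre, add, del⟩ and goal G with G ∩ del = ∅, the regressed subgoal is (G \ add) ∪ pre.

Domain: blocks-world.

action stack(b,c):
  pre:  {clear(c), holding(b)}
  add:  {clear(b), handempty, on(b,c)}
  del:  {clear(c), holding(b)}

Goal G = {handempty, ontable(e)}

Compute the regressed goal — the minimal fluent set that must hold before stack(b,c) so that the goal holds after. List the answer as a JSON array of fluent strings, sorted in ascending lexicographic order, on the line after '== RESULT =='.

Compute (G \ add) ∪ pre:
  G ∩ del = {}  (empty — regression defined)
  G \ add = {handempty, ontable(e)} \ {clear(b), handempty, on(b,c)} = {ontable(e)}
  ∪ pre   = {ontable(e)} ∪ {clear(c), holding(b)}
          = {clear(c), holding(b), ontable(e)}

== RESULT ==
["clear(c)", "holding(b)", "ontable(e)"]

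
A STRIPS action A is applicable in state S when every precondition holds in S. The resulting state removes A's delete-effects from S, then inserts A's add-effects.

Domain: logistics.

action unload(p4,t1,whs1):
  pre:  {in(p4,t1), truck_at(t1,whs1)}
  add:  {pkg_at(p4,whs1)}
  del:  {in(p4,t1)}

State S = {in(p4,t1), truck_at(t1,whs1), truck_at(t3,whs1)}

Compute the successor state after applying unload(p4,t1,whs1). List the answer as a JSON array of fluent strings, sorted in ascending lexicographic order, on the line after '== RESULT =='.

Compute (S \ del) ∪ add:
  pre ⊆ S: {in(p4,t1), truck_at(t1,whs1)} ⊆ S  — applicable
  S \ del = {truck_at(t1,whs1), truck_at(t3,whs1)}
  ∪ add   = {pkg_at(p4,whs1), truck_at(t1,whs1), truck_at(t3,whs1)}

== RESULT ==
["pkg_at(p4,whs1)", "truck_at(t1,whs1)", "truck_at(t3,whs1)"]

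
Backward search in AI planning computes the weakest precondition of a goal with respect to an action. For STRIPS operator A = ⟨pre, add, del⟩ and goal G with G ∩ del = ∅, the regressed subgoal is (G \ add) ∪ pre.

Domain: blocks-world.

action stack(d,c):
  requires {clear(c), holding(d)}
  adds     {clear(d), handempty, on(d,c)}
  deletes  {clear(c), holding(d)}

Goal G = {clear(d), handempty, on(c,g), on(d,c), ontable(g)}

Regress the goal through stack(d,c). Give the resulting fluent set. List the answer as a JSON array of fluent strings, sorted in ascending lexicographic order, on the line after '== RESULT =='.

Regress:
  G ∩ del = {}  (empty — regression defined)
  G \ add = {clear(d), handempty, on(c,g), on(d,c), ontable(g)} \ {clear(d), handempty, on(d,c)} = {on(c,g), ontable(g)}
  ∪ pre   = {on(c,g), ontable(g)} ∪ {clear(c), holding(d)}
          = {clear(c), holding(d), on(c,g), ontable(g)}

== RESULT ==
["clear(c)", "holding(d)", "on(c,g)", "ontable(g)"]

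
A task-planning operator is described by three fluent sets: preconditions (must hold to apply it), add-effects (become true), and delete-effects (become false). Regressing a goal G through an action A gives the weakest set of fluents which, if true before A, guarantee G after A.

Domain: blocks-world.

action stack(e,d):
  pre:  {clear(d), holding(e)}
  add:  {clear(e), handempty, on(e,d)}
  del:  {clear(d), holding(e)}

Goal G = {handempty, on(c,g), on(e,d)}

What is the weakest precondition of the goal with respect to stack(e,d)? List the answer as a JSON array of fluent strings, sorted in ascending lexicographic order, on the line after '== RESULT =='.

Regress:
  G ∩ del = {}  (empty — regression defined)
  G \ add = {handempty, on(c,g), on(e,d)} \ {clear(e), handempty, on(e,d)} = {on(c,g)}
  ∪ pre   = {on(c,g)} ∪ {clear(d), holding(e)}
          = {clear(d), holding(e), on(c,g)}

== RESULT ==
["clear(d)", "holding(e)", "on(c,g)"]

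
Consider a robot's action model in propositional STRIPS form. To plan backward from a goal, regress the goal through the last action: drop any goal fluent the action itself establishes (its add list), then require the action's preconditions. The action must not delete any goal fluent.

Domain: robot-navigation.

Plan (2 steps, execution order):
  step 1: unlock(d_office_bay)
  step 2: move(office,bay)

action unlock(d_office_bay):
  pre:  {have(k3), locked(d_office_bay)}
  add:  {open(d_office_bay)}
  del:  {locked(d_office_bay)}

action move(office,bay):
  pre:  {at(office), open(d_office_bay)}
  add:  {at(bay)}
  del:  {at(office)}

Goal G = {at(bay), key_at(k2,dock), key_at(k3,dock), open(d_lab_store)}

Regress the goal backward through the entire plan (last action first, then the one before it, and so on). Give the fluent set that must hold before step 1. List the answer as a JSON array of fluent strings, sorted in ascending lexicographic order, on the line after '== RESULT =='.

Work backward from the goal:
  through step 2 (move(office,bay)): drop {at(bay)}, keep {key_at(k2,dock), key_at(k3,dock), open(d_lab_store)}, require {at(office), open(d_office_bay)}
    → {at(office), key_at(k2,dock), key_at(k3,dock), open(d_lab_store), open(d_office_bay)}
  through step 1 (unlock(d_office_bay)): drop {open(d_office_bay)}, keep {at(office), key_at(k2,dock), key_at(k3,dock), open(d_lab_store)}, require {have(k3), locked(d_office_bay)}
    → {at(office), have(k3), key_at(k2,dock), key_at(k3,dock), locked(d_office_bay), open(d_lab_store)}

== RESULT ==
["at(office)", "have(k3)", "key_at(k2,dock)", "key_at(k3,dock)", "locked(d_office_bay)", "open(d_lab_store)"]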